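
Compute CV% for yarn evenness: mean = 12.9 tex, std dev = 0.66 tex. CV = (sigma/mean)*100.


Formula: CV% = (standard deviation / mean) * 100
Step 1: Ratio = 0.66 / 12.9 = 0.051163
Step 2: CV% = 0.051163 * 100 = 5.1163% ≈ 5.1%

5.1%


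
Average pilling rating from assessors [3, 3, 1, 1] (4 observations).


Formula: Mean = sum / count
Sum = 3 + 3 + 1 + 1 = 8
Mean = 8 / 4 = 2.0

2.0


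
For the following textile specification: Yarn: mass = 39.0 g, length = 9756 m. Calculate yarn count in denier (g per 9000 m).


Formula: den = (mass_g / length_m) * 9000
Substituting: den = (39.0 / 9756) * 9000
Intermediate: 39.0 / 9756 = 0.00399754 g/m
den = 0.00399754 * 9000 = 36.0 denier

36.0 denier


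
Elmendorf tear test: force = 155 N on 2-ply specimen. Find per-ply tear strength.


Formula: Per-ply strength = Total force / Number of plies
Per-ply = 155 N / 2
Per-ply = 77.5 N

77.5 N


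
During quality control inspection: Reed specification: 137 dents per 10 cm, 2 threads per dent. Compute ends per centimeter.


Formula: EPC = (dents per 10 cm * ends per dent) / 10
Step 1: Total ends per 10 cm = 137 * 2 = 274
Step 2: EPC = 274 / 10 = 27.4 ends/cm

27.4 ends/cm


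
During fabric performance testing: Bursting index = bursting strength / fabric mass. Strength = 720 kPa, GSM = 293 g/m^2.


Formula: Bursting Index = Bursting Strength / Fabric GSM
BI = 720 kPa / 293 g/m^2
BI = 2.457 kPa/(g/m^2)

2.457 kPa/(g/m^2)


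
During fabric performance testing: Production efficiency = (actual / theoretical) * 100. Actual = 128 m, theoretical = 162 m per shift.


Formula: Efficiency% = (Actual output / Theoretical output) * 100
Efficiency% = (128 / 162) * 100
Efficiency% = 0.790123 * 100 = 79.0123% ≈ 79.0%

79.0%


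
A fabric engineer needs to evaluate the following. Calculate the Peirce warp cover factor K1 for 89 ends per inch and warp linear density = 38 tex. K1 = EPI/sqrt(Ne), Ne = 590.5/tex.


Formula: K1 = EPI / sqrt(Ne), with Ne = 590.5 / tex_warp
Step 1: Ne = 590.5 / 38 = 15.539
Step 2: sqrt(Ne) = sqrt(15.539) = 3.942
Step 3: K1 = 89 / 3.942 = 22.6

22.6


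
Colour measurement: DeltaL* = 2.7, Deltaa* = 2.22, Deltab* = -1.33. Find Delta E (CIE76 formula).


Formula: Delta E = sqrt(dL*^2 + da*^2 + db*^2)
Step 1: dL*^2 = 2.7^2 = 7.29
Step 2: da*^2 = 2.22^2 = 4.9284
Step 3: db*^2 = (-1.33)^2 = 1.7689
Step 4: Sum = 7.29 + 4.9284 + 1.7689 = 13.9873
Step 5: Delta E = sqrt(13.9873) = 3.74

3.74 Delta E


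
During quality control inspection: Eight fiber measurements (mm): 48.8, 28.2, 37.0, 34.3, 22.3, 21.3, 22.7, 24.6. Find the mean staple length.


Formula: Mean = sum of lengths / count
Sum = 48.8 + 28.2 + 37.0 + 34.3 + 22.3 + 21.3 + 22.7 + 24.6
Sum = 239.2 mm
Mean = 239.2 / 8 = 29.90 mm

29.90 mm


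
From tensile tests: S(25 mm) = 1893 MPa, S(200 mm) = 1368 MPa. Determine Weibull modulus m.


Formula: m = ln(L1/L2) / ln(S2/S1)
Step 1: ln(L1/L2) = ln(25/200) = -2.07944
Step 2: S2/S1 = 1368/1893 = 0.72266
Step 3: ln(S2/S1) = ln(0.72266) = -0.32482
Step 4: m = -2.07944 / -0.32482 = 6.40

6.40 (Weibull m)


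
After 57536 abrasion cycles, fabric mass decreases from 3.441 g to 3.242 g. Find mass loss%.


Formula: Mass loss% = ((m_before - m_after) / m_before) * 100
Step 1: Mass loss = 3.441 - 3.242 = 0.199 g
Step 2: Ratio = 0.199 / 3.441 = 0.057832
Step 3: Mass loss% = 0.057832 * 100 = 5.7832% ≈ 5.78%

5.78%


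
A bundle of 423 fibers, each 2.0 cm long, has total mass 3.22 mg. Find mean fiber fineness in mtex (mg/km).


Formula: fineness (mtex) = mass (mg) / total length (km) = (mass_mg / total_length_m) * 1000
Step 1: Convert fiber length: 2.0 cm = 0.02 m
Step 2: Total fiber length = 423 * 0.02 = 8.46 m
Step 3: Linear density = 3.22 mg / 8.46 m = 0.3806 mg/m
Step 4: fineness = 0.3806 * 1000 = 380.6 mtex

380.6 mtex


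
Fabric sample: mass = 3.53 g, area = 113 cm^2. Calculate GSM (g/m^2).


Formula: GSM = mass_g / area_m2
Step 1: Convert area: 113 cm^2 = 113 / 10000 = 0.0113 m^2
Step 2: GSM = 3.53 g / 0.0113 m^2 = 312.4 g/m^2

312.4 g/m^2


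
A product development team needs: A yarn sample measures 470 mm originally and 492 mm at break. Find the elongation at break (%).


Formula: Elongation (%) = ((L_break - L0) / L0) * 100
Step 1: Extension = 492 - 470 = 22 mm
Step 2: Elongation = (22 / 470) * 100
Step 3: Elongation = 0.046809 * 100 = 4.6809% ≈ 4.7%

4.7%


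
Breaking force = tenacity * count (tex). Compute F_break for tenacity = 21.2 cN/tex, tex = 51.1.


Formula: Breaking force = Tenacity * Linear density
F = 21.2 cN/tex * 51.1 tex
F = 1083.32 cN

1083.32 cN


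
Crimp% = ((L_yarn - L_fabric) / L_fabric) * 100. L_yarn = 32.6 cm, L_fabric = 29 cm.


Formula: Crimp% = ((L_yarn - L_fabric) / L_fabric) * 100
Step 1: Extension = 32.6 - 29 = 3.6 cm
Step 2: Crimp% = (3.6 / 29) * 100
Step 3: Crimp% = 0.124138 * 100 = 12.4138% ≈ 12.4%

12.4%


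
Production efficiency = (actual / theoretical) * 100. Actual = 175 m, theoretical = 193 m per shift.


Formula: Efficiency% = (Actual output / Theoretical output) * 100
Efficiency% = (175 / 193) * 100
Efficiency% = 0.906736 * 100 = 90.6736% ≈ 90.7%

90.7%


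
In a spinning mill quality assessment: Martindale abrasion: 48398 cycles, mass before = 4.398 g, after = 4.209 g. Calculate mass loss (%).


Formula: Mass loss% = ((m_before - m_after) / m_before) * 100
Step 1: Mass loss = 4.398 - 4.209 = 0.189 g
Step 2: Ratio = 0.189 / 4.398 = 0.0429741
Step 3: Mass loss% = 0.0429741 * 100 = 4.29741% ≈ 4.30%

4.30%


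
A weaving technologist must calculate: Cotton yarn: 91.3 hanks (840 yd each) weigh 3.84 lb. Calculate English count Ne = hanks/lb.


Formula: Ne = hanks / mass_lb
Substituting: Ne = 91.3 / 3.84
Ne = 23.8

23.8 Ne


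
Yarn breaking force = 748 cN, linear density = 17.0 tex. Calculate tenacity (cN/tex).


Formula: Tenacity = Breaking force / Linear density
Tenacity = 748 cN / 17.0 tex
Tenacity = 44.00 cN/tex

44.00 cN/tex


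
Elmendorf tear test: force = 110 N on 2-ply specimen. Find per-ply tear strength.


Formula: Per-ply strength = Total force / Number of plies
Per-ply = 110 N / 2
Per-ply = 55 N

55 N


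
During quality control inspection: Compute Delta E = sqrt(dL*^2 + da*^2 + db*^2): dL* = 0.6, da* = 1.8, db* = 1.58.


Formula: Delta E = sqrt(dL*^2 + da*^2 + db*^2)
Step 1: dL*^2 = 0.6^2 = 0.36
Step 2: da*^2 = 1.8^2 = 3.24
Step 3: db*^2 = 1.58^2 = 2.4964
Step 4: Sum = 0.36 + 3.24 + 2.4964 = 6.0964
Step 5: Delta E = sqrt(6.0964) = 2.47

2.47 Delta E


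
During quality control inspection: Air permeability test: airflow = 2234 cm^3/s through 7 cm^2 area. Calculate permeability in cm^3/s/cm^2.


Formula: Air Permeability = Airflow / Test Area
AP = 2234 cm^3/s / 7 cm^2
AP = 319.1 cm^3/s/cm^2

319.1 cm^3/s/cm^2


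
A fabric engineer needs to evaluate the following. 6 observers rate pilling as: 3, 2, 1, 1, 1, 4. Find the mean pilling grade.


Formula: Mean = sum / count
Sum = 3 + 2 + 1 + 1 + 1 + 4 = 12
Mean = 12 / 6 = 2.0

2.0


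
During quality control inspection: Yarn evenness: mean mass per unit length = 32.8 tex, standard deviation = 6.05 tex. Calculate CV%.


Formula: CV% = (standard deviation / mean) * 100
Step 1: Ratio = 6.05 / 32.8 = 0.184451
Step 2: CV% = 0.184451 * 100 = 18.4451% ≈ 18.4%

18.4%


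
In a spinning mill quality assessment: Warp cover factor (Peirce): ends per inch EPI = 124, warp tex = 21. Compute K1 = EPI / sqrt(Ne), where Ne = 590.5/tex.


Formula: K1 = EPI / sqrt(Ne), with Ne = 590.5 / tex_warp
Step 1: Ne = 590.5 / 21 = 28.119
Step 2: sqrt(Ne) = sqrt(28.119) = 5.3027
Step 3: K1 = 124 / 5.3027 = 23.4

23.4


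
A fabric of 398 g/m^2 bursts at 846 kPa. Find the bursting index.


Formula: Bursting Index = Bursting Strength / Fabric GSM
BI = 846 kPa / 398 g/m^2
BI = 2.126 kPa/(g/m^2)

2.126 kPa/(g/m^2)


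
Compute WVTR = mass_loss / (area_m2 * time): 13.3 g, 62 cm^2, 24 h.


Formula: WVTR = mass_loss / (area * time)
Step 1: Convert area: 62 cm^2 = 0.0062 m^2
Step 2: WVTR = 13.3 g / (0.0062 m^2 * 24 h)
Step 3: WVTR = 13.3 / 0.1488 = 89.4 g/m^2/h

89.4 g/m^2/h


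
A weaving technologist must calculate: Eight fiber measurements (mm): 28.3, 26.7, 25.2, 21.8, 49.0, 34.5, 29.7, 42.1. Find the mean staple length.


Formula: Mean = sum of lengths / count
Sum = 28.3 + 26.7 + 25.2 + 21.8 + 49.0 + 34.5 + 29.7 + 42.1
Sum = 257.3 mm
Mean = 257.3 / 8 = 32.16 mm

32.16 mm


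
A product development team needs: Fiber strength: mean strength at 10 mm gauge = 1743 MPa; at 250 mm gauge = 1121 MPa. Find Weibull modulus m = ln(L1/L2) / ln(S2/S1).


Formula: m = ln(L1/L2) / ln(S2/S1)
Step 1: ln(L1/L2) = ln(10/250) = -3.21888
Step 2: S2/S1 = 1121/1743 = 0.64314
Step 3: ln(S2/S1) = ln(0.64314) = -0.44139
Step 4: m = -3.21888 / -0.44139 = 7.29

7.29 (Weibull m)


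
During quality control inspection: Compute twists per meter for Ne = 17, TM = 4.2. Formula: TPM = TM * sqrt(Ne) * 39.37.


Formula: TPM = TM * sqrt(Ne) * 39.37
Step 1: sqrt(Ne) = sqrt(17) = 4.1231
Step 2: TM * sqrt(Ne) = 4.2 * 4.1231 = 17.317
Step 3: TPM = 17.317 * 39.37 = 682 twists/m

682 twists/m


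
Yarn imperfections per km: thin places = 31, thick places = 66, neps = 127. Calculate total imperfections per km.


Formula: Total = thin places + thick places + neps
Total = 31 + 66 + 127
Total = 224 imperfections/km

224 imperfections/km


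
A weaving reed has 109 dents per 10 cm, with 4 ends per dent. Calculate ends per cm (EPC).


Formula: EPC = (dents per 10 cm * ends per dent) / 10
Step 1: Total ends per 10 cm = 109 * 4 = 436
Step 2: EPC = 436 / 10 = 43.6 ends/cm

43.6 ends/cm


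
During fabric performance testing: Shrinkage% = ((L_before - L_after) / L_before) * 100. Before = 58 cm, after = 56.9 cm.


Formula: Shrinkage% = ((L_before - L_after) / L_before) * 100
Step 1: Shrinkage = 58 - 56.9 = 1.1 cm
Step 2: Shrinkage% = (1.1 / 58) * 100
Step 3: Shrinkage% = 0.018966 * 100 = 1.8966% ≈ 1.9%

1.9%


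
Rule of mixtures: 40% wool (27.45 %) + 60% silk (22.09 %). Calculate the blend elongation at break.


Formula: Blend property = (fraction_A * property_A) + (fraction_B * property_B)
Step 1: Contribution A = 40/100 * 27.45 % = 10.98 %
Step 2: Contribution B = 60/100 * 22.09 % = 13.254 %
Step 3: Blend elongation at break = 10.98 + 13.254 = 24.234 %

24.234 %


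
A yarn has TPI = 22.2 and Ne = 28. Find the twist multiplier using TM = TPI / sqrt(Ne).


Formula: TM = TPI / sqrt(Ne)
Step 1: sqrt(Ne) = sqrt(28) = 5.2915
Step 2: TM = 22.2 / 5.2915 = 4.20

4.20 TM


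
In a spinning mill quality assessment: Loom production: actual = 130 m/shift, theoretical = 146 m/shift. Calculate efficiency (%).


Formula: Efficiency% = (Actual output / Theoretical output) * 100
Efficiency% = (130 / 146) * 100
Efficiency% = 0.890411 * 100 = 89.0411% ≈ 89.0%

89.0%


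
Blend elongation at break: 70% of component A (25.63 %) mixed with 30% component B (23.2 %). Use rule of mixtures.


Formula: Blend property = (fraction_A * property_A) + (fraction_B * property_B)
Step 1: Contribution A = 70/100 * 25.63 % = 17.941 %
Step 2: Contribution B = 30/100 * 23.2 % = 6.96 %
Step 3: Blend elongation at break = 17.941 + 6.96 = 24.901 %

24.901 %


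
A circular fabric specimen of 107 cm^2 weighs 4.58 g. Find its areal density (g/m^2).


Formula: GSM = mass_g / area_m2
Step 1: Convert area: 107 cm^2 = 107 / 10000 = 0.0107 m^2
Step 2: GSM = 4.58 g / 0.0107 m^2 = 428.0 g/m^2

428.0 g/m^2


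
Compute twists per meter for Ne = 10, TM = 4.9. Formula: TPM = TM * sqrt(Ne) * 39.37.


Formula: TPM = TM * sqrt(Ne) * 39.37
Step 1: sqrt(Ne) = sqrt(10) = 3.1623
Step 2: TM * sqrt(Ne) = 4.9 * 3.1623 = 15.4953
Step 3: TPM = 15.4953 * 39.37 = 610 twists/m

610 twists/m


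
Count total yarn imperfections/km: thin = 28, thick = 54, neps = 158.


Formula: Total = thin places + thick places + neps
Total = 28 + 54 + 158
Total = 240 imperfections/km

240 imperfections/km


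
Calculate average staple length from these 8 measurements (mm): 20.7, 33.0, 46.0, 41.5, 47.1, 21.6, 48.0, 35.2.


Formula: Mean = sum of lengths / count
Sum = 20.7 + 33.0 + 46.0 + 41.5 + 47.1 + 21.6 + 48.0 + 35.2
Sum = 293.1 mm
Mean = 293.1 / 8 = 36.64 mm

36.64 mm


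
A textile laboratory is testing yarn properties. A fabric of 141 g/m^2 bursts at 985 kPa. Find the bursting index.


Formula: Bursting Index = Bursting Strength / Fabric GSM
BI = 985 kPa / 141 g/m^2
BI = 6.986 kPa/(g/m^2)

6.986 kPa/(g/m^2)


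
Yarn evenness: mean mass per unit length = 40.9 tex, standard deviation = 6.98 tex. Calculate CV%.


Formula: CV% = (standard deviation / mean) * 100
Step 1: Ratio = 6.98 / 40.9 = 0.17066
Step 2: CV% = 0.17066 * 100 = 17.066% ≈ 17.1%

17.1%


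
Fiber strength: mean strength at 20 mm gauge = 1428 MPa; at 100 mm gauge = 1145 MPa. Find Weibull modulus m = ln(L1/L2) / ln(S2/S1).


Formula: m = ln(L1/L2) / ln(S2/S1)
Step 1: ln(L1/L2) = ln(20/100) = -1.60944
Step 2: S2/S1 = 1145/1428 = 0.80182
Step 3: ln(S2/S1) = ln(0.80182) = -0.22087
Step 4: m = -1.60944 / -0.22087 = 7.29

7.29 (Weibull m)


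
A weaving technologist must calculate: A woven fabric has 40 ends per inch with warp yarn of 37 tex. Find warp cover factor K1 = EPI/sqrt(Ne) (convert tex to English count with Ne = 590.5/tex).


Formula: K1 = EPI / sqrt(Ne), with Ne = 590.5 / tex_warp
Step 1: Ne = 590.5 / 37 = 15.959
Step 2: sqrt(Ne) = sqrt(15.959) = 3.9949
Step 3: K1 = 40 / 3.9949 = 10.0

10.0


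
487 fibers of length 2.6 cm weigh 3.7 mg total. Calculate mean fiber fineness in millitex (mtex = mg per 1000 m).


Formula: fineness (mtex) = mass (mg) / total length (km) = (mass_mg / total_length_m) * 1000
Step 1: Convert fiber length: 2.6 cm = 0.026 m
Step 2: Total fiber length = 487 * 0.026 = 12.662 m
Step 3: Linear density = 3.7 mg / 12.662 m = 0.2922 mg/m
Step 4: fineness = 0.2922 * 1000 = 292.2 mtex

292.2 mtex


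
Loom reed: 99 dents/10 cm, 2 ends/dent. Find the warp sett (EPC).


Formula: EPC = (dents per 10 cm * ends per dent) / 10
Step 1: Total ends per 10 cm = 99 * 2 = 198
Step 2: EPC = 198 / 10 = 19.8 ends/cm

19.8 ends/cm


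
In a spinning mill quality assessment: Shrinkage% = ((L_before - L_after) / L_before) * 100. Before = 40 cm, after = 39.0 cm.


Formula: Shrinkage% = ((L_before - L_after) / L_before) * 100
Step 1: Shrinkage = 40 - 39.0 = 1.0 cm
Step 2: Shrinkage% = (1.0 / 40) * 100
Step 3: Shrinkage% = 0.025 * 100 = 2.5%

2.5%


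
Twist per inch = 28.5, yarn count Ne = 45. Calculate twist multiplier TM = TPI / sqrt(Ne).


Formula: TM = TPI / sqrt(Ne)
Step 1: sqrt(Ne) = sqrt(45) = 6.7082
Step 2: TM = 28.5 / 6.7082 = 4.25

4.25 TM


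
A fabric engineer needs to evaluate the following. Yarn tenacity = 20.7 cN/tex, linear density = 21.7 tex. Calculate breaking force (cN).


Formula: Breaking force = Tenacity * Linear density
F = 20.7 cN/tex * 21.7 tex
F = 449.19 cN

449.19 cN


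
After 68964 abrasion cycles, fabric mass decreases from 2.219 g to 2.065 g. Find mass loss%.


Formula: Mass loss% = ((m_before - m_after) / m_before) * 100
Step 1: Mass loss = 2.219 - 2.065 = 0.154 g
Step 2: Ratio = 0.154 / 2.219 = 0.0694006
Step 3: Mass loss% = 0.0694006 * 100 = 6.94006% ≈ 6.94%

6.94%


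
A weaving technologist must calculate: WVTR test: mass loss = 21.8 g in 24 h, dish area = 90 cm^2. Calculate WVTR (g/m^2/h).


Formula: WVTR = mass_loss / (area * time)
Step 1: Convert area: 90 cm^2 = 0.009 m^2
Step 2: WVTR = 21.8 g / (0.009 m^2 * 24 h)
Step 3: WVTR = 21.8 / 0.216 = 100.9 g/m^2/h

100.9 g/m^2/h


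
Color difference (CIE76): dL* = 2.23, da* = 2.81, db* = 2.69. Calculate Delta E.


Formula: Delta E = sqrt(dL*^2 + da*^2 + db*^2)
Step 1: dL*^2 = 2.23^2 = 4.9729
Step 2: da*^2 = 2.81^2 = 7.8961
Step 3: db*^2 = 2.69^2 = 7.2361
Step 4: Sum = 4.9729 + 7.8961 + 7.2361 = 20.1051
Step 5: Delta E = sqrt(20.1051) = 4.48

4.48 Delta E


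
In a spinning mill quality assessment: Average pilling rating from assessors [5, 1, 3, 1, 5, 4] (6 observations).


Formula: Mean = sum / count
Sum = 5 + 1 + 3 + 1 + 5 + 4 = 19
Mean = 19 / 6 = 3.2

3.2


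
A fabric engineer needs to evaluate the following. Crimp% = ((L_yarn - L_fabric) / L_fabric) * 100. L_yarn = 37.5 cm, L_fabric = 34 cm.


Formula: Crimp% = ((L_yarn - L_fabric) / L_fabric) * 100
Step 1: Extension = 37.5 - 34 = 3.5 cm
Step 2: Crimp% = (3.5 / 34) * 100
Step 3: Crimp% = 0.102941 * 100 = 10.2941% ≈ 10.3%

10.3%


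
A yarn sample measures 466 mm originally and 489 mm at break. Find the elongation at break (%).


Formula: Elongation (%) = ((L_break - L0) / L0) * 100
Step 1: Extension = 489 - 466 = 23 mm
Step 2: Elongation = (23 / 466) * 100
Step 3: Elongation = 0.049356 * 100 = 4.9356% ≈ 4.9%

4.9%


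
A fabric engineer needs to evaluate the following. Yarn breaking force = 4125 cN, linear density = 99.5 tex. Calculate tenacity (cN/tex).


Formula: Tenacity = Breaking force / Linear density
Tenacity = 4125 cN / 99.5 tex
Tenacity = 41.46 cN/tex

41.46 cN/tex


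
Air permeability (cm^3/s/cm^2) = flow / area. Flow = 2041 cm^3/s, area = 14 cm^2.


Formula: Air Permeability = Airflow / Test Area
AP = 2041 cm^3/s / 14 cm^2
AP = 145.8 cm^3/s/cm^2

145.8 cm^3/s/cm^2


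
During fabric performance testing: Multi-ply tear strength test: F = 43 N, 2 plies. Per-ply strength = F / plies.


Formula: Per-ply strength = Total force / Number of plies
Per-ply = 43 N / 2
Per-ply = 21.5 N

21.5 N


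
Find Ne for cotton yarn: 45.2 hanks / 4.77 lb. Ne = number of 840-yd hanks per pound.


Formula: Ne = hanks / mass_lb
Substituting: Ne = 45.2 / 4.77
Ne = 9.5

9.5 Ne


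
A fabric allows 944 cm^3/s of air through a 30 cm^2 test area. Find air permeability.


Formula: Air Permeability = Airflow / Test Area
AP = 944 cm^3/s / 30 cm^2
AP = 31.5 cm^3/s/cm^2

31.5 cm^3/s/cm^2


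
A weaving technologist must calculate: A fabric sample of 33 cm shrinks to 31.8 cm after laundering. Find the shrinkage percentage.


Formula: Shrinkage% = ((L_before - L_after) / L_before) * 100
Step 1: Shrinkage = 33 - 31.8 = 1.2 cm
Step 2: Shrinkage% = (1.2 / 33) * 100
Step 3: Shrinkage% = 0.036364 * 100 = 3.6364% ≈ 3.6%

3.6%


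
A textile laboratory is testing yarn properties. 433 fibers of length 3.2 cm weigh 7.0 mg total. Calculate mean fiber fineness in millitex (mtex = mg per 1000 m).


Formula: fineness (mtex) = mass (mg) / total length (km) = (mass_mg / total_length_m) * 1000
Step 1: Convert fiber length: 3.2 cm = 0.032 m
Step 2: Total fiber length = 433 * 0.032 = 13.856 m
Step 3: Linear density = 7.0 mg / 13.856 m = 0.5052 mg/m
Step 4: fineness = 0.5052 * 1000 = 505.2 mtex

505.2 mtex


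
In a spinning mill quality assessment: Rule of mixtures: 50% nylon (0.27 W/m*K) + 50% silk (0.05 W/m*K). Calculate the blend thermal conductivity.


Formula: Blend property = (fraction_A * property_A) + (fraction_B * property_B)
Step 1: Contribution A = 50/100 * 0.27 W/m*K = 0.135 W/m*K
Step 2: Contribution B = 50/100 * 0.05 W/m*K = 0.025 W/m*K
Step 3: Blend thermal conductivity = 0.135 + 0.025 = 0.16 W/m*K

0.16 W/m*K


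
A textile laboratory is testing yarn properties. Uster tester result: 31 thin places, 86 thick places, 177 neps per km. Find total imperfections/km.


Formula: Total = thin places + thick places + neps
Total = 31 + 86 + 177
Total = 294 imperfections/km

294 imperfections/km


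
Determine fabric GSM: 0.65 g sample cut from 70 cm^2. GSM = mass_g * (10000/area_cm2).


Formula: GSM = mass_g / area_m2
Step 1: Convert area: 70 cm^2 = 70 / 10000 = 0.007 m^2
Step 2: GSM = 0.65 g / 0.007 m^2 = 92.9 g/m^2

92.9 g/m^2


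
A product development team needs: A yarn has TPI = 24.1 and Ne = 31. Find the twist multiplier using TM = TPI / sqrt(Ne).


Formula: TM = TPI / sqrt(Ne)
Step 1: sqrt(Ne) = sqrt(31) = 5.5678
Step 2: TM = 24.1 / 5.5678 = 4.33

4.33 TM


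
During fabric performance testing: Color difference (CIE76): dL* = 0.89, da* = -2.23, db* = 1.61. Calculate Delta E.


Formula: Delta E = sqrt(dL*^2 + da*^2 + db*^2)
Step 1: dL*^2 = 0.89^2 = 0.7921
Step 2: da*^2 = (-2.23)^2 = 4.9729
Step 3: db*^2 = 1.61^2 = 2.5921
Step 4: Sum = 0.7921 + 4.9729 + 2.5921 = 8.3571
Step 5: Delta E = sqrt(8.3571) = 2.89

2.89 Delta E


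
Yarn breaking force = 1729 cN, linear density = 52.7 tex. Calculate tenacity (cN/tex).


Formula: Tenacity = Breaking force / Linear density
Tenacity = 1729 cN / 52.7 tex
Tenacity = 32.81 cN/tex

32.81 cN/tex


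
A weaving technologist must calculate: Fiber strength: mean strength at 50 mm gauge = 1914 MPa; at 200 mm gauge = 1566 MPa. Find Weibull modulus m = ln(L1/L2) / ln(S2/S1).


Formula: m = ln(L1/L2) / ln(S2/S1)
Step 1: ln(L1/L2) = ln(50/200) = -1.38629
Step 2: S2/S1 = 1566/1914 = 0.81818
Step 3: ln(S2/S1) = ln(0.81818) = -0.20067
Step 4: m = -1.38629 / -0.20067 = 6.91

6.91 (Weibull m)


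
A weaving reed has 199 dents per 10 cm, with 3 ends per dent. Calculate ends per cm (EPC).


Formula: EPC = (dents per 10 cm * ends per dent) / 10
Step 1: Total ends per 10 cm = 199 * 3 = 597
Step 2: EPC = 597 / 10 = 59.7 ends/cm

59.7 ends/cm


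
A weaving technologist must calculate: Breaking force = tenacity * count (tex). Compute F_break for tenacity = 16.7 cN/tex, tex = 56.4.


Formula: Breaking force = Tenacity * Linear density
F = 16.7 cN/tex * 56.4 tex
F = 941.88 cN

941.88 cN


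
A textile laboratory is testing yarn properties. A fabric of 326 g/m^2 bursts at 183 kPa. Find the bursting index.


Formula: Bursting Index = Bursting Strength / Fabric GSM
BI = 183 kPa / 326 g/m^2
BI = 0.561 kPa/(g/m^2)

0.561 kPa/(g/m^2)


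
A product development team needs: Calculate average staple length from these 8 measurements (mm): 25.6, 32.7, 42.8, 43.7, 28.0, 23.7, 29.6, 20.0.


Formula: Mean = sum of lengths / count
Sum = 25.6 + 32.7 + 42.8 + 43.7 + 28.0 + 23.7 + 29.6 + 20.0
Sum = 246.1 mm
Mean = 246.1 / 8 = 30.76 mm

30.76 mm


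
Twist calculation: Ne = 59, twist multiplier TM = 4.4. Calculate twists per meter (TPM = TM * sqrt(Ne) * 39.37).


Formula: TPM = TM * sqrt(Ne) * 39.37
Step 1: sqrt(Ne) = sqrt(59) = 7.6811
Step 2: TM * sqrt(Ne) = 4.4 * 7.6811 = 33.7968
Step 3: TPM = 33.7968 * 39.37 = 1331 twists/m

1331 twists/m


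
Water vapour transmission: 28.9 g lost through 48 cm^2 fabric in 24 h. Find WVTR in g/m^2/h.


Formula: WVTR = mass_loss / (area * time)
Step 1: Convert area: 48 cm^2 = 0.0048 m^2
Step 2: WVTR = 28.9 g / (0.0048 m^2 * 24 h)
Step 3: WVTR = 28.9 / 0.1152 = 250.9 g/m^2/h

250.9 g/m^2/h


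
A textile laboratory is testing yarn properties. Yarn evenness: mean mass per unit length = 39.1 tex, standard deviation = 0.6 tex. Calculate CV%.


Formula: CV% = (standard deviation / mean) * 100
Step 1: Ratio = 0.6 / 39.1 = 0.015345
Step 2: CV% = 0.015345 * 100 = 1.5345% ≈ 1.5%

1.5%


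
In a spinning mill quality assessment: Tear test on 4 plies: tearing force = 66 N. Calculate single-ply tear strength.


Formula: Per-ply strength = Total force / Number of plies
Per-ply = 66 N / 4
Per-ply = 16.5 N

16.5 N


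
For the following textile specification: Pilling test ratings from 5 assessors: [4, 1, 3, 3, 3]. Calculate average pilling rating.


Formula: Mean = sum / count
Sum = 4 + 1 + 3 + 3 + 3 = 14
Mean = 14 / 5 = 2.8

2.8


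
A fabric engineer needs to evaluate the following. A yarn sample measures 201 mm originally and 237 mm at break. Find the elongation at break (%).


Formula: Elongation (%) = ((L_break - L0) / L0) * 100
Step 1: Extension = 237 - 201 = 36 mm
Step 2: Elongation = (36 / 201) * 100
Step 3: Elongation = 0.179104 * 100 = 17.9104% ≈ 17.9%

17.9%


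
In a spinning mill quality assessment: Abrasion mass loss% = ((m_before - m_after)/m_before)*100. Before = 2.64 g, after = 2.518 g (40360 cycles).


Formula: Mass loss% = ((m_before - m_after) / m_before) * 100
Step 1: Mass loss = 2.64 - 2.518 = 0.122 g
Step 2: Ratio = 0.122 / 2.64 = 0.0462121
Step 3: Mass loss% = 0.0462121 * 100 = 4.62121% ≈ 4.62%

4.62%


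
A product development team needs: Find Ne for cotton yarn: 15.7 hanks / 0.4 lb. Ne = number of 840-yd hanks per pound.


Formula: Ne = hanks / mass_lb
Substituting: Ne = 15.7 / 0.4
Ne = 39.3

39.3 Ne


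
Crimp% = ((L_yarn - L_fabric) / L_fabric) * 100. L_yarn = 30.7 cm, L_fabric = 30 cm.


Formula: Crimp% = ((L_yarn - L_fabric) / L_fabric) * 100
Step 1: Extension = 30.7 - 30 = 0.7 cm
Step 2: Crimp% = (0.7 / 30) * 100
Step 3: Crimp% = 0.023333 * 100 = 2.3333% ≈ 2.3%

2.3%


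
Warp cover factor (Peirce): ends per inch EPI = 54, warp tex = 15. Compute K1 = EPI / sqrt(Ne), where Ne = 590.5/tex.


Formula: K1 = EPI / sqrt(Ne), with Ne = 590.5 / tex_warp
Step 1: Ne = 590.5 / 15 = 39.367
Step 2: sqrt(Ne) = sqrt(39.367) = 6.2743
Step 3: K1 = 54 / 6.2743 = 8.6

8.6


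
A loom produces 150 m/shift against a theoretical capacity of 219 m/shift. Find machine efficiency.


Formula: Efficiency% = (Actual output / Theoretical output) * 100
Efficiency% = (150 / 219) * 100
Efficiency% = 0.684932 * 100 = 68.4932% ≈ 68.5%

68.5%


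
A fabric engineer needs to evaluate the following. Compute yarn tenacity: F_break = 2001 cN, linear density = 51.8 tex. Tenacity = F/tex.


Formula: Tenacity = Breaking force / Linear density
Tenacity = 2001 cN / 51.8 tex
Tenacity = 38.63 cN/tex

38.63 cN/tex


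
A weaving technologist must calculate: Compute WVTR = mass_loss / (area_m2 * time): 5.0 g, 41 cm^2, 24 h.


Formula: WVTR = mass_loss / (area * time)
Step 1: Convert area: 41 cm^2 = 0.0041 m^2
Step 2: WVTR = 5.0 g / (0.0041 m^2 * 24 h)
Step 3: WVTR = 5.0 / 0.0984 = 50.8 g/m^2/h

50.8 g/m^2/h


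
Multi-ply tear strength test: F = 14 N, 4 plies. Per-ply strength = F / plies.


Formula: Per-ply strength = Total force / Number of plies
Per-ply = 14 N / 4
Per-ply = 3.5 N

3.5 N


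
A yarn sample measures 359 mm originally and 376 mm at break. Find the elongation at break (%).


Formula: Elongation (%) = ((L_break - L0) / L0) * 100
Step 1: Extension = 376 - 359 = 17 mm
Step 2: Elongation = (17 / 359) * 100
Step 3: Elongation = 0.047354 * 100 = 4.7354% ≈ 4.7%

4.7%


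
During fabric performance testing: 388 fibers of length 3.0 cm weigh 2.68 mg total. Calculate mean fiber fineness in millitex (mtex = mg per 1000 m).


Formula: fineness (mtex) = mass (mg) / total length (km) = (mass_mg / total_length_m) * 1000
Step 1: Convert fiber length: 3.0 cm = 0.03 m
Step 2: Total fiber length = 388 * 0.03 = 11.64 m
Step 3: Linear density = 2.68 mg / 11.64 m = 0.2302 mg/m
Step 4: fineness = 0.2302 * 1000 = 230.2 mtex

230.2 mtex


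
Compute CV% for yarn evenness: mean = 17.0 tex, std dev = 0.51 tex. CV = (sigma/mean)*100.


Formula: CV% = (standard deviation / mean) * 100
Step 1: Ratio = 0.51 / 17.0 = 0.03
Step 2: CV% = 0.03 * 100 = 3.0%

3.0%


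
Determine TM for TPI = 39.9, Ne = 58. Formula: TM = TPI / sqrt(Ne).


Formula: TM = TPI / sqrt(Ne)
Step 1: sqrt(Ne) = sqrt(58) = 7.6158
Step 2: TM = 39.9 / 7.6158 = 5.24

5.24 TM


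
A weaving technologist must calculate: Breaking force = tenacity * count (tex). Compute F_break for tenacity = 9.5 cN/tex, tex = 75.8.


Formula: Breaking force = Tenacity * Linear density
F = 9.5 cN/tex * 75.8 tex
F = 720.10 cN

720.10 cN


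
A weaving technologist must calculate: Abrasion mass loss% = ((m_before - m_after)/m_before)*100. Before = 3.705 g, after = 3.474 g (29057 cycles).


Formula: Mass loss% = ((m_before - m_after) / m_before) * 100
Step 1: Mass loss = 3.705 - 3.474 = 0.231 g
Step 2: Ratio = 0.231 / 3.705 = 0.0623482
Step 3: Mass loss% = 0.0623482 * 100 = 6.23482% ≈ 6.23%

6.23%


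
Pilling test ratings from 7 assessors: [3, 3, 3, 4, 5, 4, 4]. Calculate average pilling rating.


Formula: Mean = sum / count
Sum = 3 + 3 + 3 + 4 + 5 + 4 + 4 = 26
Mean = 26 / 7 = 3.7

3.7


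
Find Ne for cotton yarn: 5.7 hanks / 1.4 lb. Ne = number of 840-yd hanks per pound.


Formula: Ne = hanks / mass_lb
Substituting: Ne = 5.7 / 1.4
Ne = 4.1

4.1 Ne


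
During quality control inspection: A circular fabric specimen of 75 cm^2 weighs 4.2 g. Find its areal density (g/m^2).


Formula: GSM = mass_g / area_m2
Step 1: Convert area: 75 cm^2 = 75 / 10000 = 0.0075 m^2
Step 2: GSM = 4.2 g / 0.0075 m^2 = 560.0 g/m^2

560.0 g/m^2


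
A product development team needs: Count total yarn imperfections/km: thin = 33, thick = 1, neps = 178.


Formula: Total = thin places + thick places + neps
Total = 33 + 1 + 178
Total = 212 imperfections/km

212 imperfections/km


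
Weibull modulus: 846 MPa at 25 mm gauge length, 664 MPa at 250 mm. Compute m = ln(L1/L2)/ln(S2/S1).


Formula: m = ln(L1/L2) / ln(S2/S1)
Step 1: ln(L1/L2) = ln(25/250) = -2.30259
Step 2: S2/S1 = 664/846 = 0.78487
Step 3: ln(S2/S1) = ln(0.78487) = -0.24224
Step 4: m = -2.30259 / -0.24224 = 9.51

9.51 (Weibull m)


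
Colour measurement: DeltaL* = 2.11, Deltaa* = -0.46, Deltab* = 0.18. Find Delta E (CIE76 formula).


Formula: Delta E = sqrt(dL*^2 + da*^2 + db*^2)
Step 1: dL*^2 = 2.11^2 = 4.4521
Step 2: da*^2 = (-0.46)^2 = 0.2116
Step 3: db*^2 = 0.18^2 = 0.0324
Step 4: Sum = 4.4521 + 0.2116 + 0.0324 = 4.6961
Step 5: Delta E = sqrt(4.6961) = 2.17

2.17 Delta E


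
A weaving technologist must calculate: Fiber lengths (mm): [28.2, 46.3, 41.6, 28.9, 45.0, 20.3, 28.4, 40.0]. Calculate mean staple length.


Formula: Mean = sum of lengths / count
Sum = 28.2 + 46.3 + 41.6 + 28.9 + 45.0 + 20.3 + 28.4 + 40.0
Sum = 278.7 mm
Mean = 278.7 / 8 = 34.84 mm

34.84 mm


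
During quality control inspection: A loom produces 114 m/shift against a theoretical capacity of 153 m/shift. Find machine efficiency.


Formula: Efficiency% = (Actual output / Theoretical output) * 100
Efficiency% = (114 / 153) * 100
Efficiency% = 0.745098 * 100 = 74.5098% ≈ 74.5%

74.5%


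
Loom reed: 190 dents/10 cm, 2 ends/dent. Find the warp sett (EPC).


Formula: EPC = (dents per 10 cm * ends per dent) / 10
Step 1: Total ends per 10 cm = 190 * 2 = 380
Step 2: EPC = 380 / 10 = 38.0 ends/cm

38.0 ends/cm


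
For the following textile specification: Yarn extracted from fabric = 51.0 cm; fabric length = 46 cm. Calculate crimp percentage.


Formula: Crimp% = ((L_yarn - L_fabric) / L_fabric) * 100
Step 1: Extension = 51.0 - 46 = 5.0 cm
Step 2: Crimp% = (5.0 / 46) * 100
Step 3: Crimp% = 0.108696 * 100 = 10.8696% ≈ 10.9%

10.9%


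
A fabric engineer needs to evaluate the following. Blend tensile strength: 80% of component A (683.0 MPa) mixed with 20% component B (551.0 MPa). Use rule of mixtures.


Formula: Blend property = (fraction_A * property_A) + (fraction_B * property_B)
Step 1: Contribution A = 80/100 * 683.0 MPa = 546.4 MPa
Step 2: Contribution B = 20/100 * 551.0 MPa = 110.2 MPa
Step 3: Blend tensile strength = 546.4 + 110.2 = 656.6 MPa

656.6 MPa


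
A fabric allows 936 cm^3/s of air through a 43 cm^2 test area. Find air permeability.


Formula: Air Permeability = Airflow / Test Area
AP = 936 cm^3/s / 43 cm^2
AP = 21.8 cm^3/s/cm^2

21.8 cm^3/s/cm^2


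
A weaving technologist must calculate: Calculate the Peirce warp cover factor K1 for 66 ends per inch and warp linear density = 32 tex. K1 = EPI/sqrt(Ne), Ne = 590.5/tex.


Formula: K1 = EPI / sqrt(Ne), with Ne = 590.5 / tex_warp
Step 1: Ne = 590.5 / 32 = 18.453
Step 2: sqrt(Ne) = sqrt(18.453) = 4.2957
Step 3: K1 = 66 / 4.2957 = 15.4

15.4


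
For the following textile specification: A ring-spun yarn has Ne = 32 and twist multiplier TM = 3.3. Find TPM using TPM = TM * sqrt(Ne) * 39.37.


Formula: TPM = TM * sqrt(Ne) * 39.37
Step 1: sqrt(Ne) = sqrt(32) = 5.6569
Step 2: TM * sqrt(Ne) = 3.3 * 5.6569 = 18.6678
Step 3: TPM = 18.6678 * 39.37 = 735 twists/m

735 twists/m


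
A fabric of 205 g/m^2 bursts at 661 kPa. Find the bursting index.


Formula: Bursting Index = Bursting Strength / Fabric GSM
BI = 661 kPa / 205 g/m^2
BI = 3.224 kPa/(g/m^2)

3.224 kPa/(g/m^2)


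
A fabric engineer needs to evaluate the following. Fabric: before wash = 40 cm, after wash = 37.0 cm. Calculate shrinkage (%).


Formula: Shrinkage% = ((L_before - L_after) / L_before) * 100
Step 1: Shrinkage = 40 - 37.0 = 3.0 cm
Step 2: Shrinkage% = (3.0 / 40) * 100
Step 3: Shrinkage% = 0.075 * 100 = 7.5%

7.5%


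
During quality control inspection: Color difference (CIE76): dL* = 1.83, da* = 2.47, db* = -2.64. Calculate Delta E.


Formula: Delta E = sqrt(dL*^2 + da*^2 + db*^2)
Step 1: dL*^2 = 1.83^2 = 3.3489
Step 2: da*^2 = 2.47^2 = 6.1009
Step 3: db*^2 = (-2.64)^2 = 6.9696
Step 4: Sum = 3.3489 + 6.1009 + 6.9696 = 16.4194
Step 5: Delta E = sqrt(16.4194) = 4.05

4.05 Delta E


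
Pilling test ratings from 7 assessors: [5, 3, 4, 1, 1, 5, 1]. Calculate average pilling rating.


Formula: Mean = sum / count
Sum = 5 + 3 + 4 + 1 + 1 + 5 + 1 = 20
Mean = 20 / 7 = 2.9

2.9


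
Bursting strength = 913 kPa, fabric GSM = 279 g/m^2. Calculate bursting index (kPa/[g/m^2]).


Formula: Bursting Index = Bursting Strength / Fabric GSM
BI = 913 kPa / 279 g/m^2
BI = 3.272 kPa/(g/m^2)

3.272 kPa/(g/m^2)


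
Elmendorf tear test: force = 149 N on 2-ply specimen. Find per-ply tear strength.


Formula: Per-ply strength = Total force / Number of plies
Per-ply = 149 N / 2
Per-ply = 74.5 N

74.5 N


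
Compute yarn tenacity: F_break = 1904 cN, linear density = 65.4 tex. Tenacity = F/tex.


Formula: Tenacity = Breaking force / Linear density
Tenacity = 1904 cN / 65.4 tex
Tenacity = 29.11 cN/tex

29.11 cN/tex


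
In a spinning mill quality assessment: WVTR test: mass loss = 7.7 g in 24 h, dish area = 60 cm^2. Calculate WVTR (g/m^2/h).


Formula: WVTR = mass_loss / (area * time)
Step 1: Convert area: 60 cm^2 = 0.006 m^2
Step 2: WVTR = 7.7 g / (0.006 m^2 * 24 h)
Step 3: WVTR = 7.7 / 0.144 = 53.5 g/m^2/h

53.5 g/m^2/h


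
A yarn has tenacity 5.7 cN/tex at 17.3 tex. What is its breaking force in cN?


Formula: Breaking force = Tenacity * Linear density
F = 5.7 cN/tex * 17.3 tex
F = 98.61 cN

98.61 cN


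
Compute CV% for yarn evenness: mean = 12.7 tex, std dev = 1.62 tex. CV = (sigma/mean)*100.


Formula: CV% = (standard deviation / mean) * 100
Step 1: Ratio = 1.62 / 12.7 = 0.127559
Step 2: CV% = 0.127559 * 100 = 12.7559% ≈ 12.8%

12.8%


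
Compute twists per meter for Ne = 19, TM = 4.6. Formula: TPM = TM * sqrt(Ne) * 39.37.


Formula: TPM = TM * sqrt(Ne) * 39.37
Step 1: sqrt(Ne) = sqrt(19) = 4.3589
Step 2: TM * sqrt(Ne) = 4.6 * 4.3589 = 20.0509
Step 3: TPM = 20.0509 * 39.37 = 789 twists/m

789 twists/m


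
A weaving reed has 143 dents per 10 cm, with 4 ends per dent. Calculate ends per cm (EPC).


Formula: EPC = (dents per 10 cm * ends per dent) / 10
Step 1: Total ends per 10 cm = 143 * 4 = 572
Step 2: EPC = 572 / 10 = 57.2 ends/cm

57.2 ends/cm


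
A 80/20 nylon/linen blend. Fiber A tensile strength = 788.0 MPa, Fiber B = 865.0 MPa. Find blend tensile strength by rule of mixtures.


Formula: Blend property = (fraction_A * property_A) + (fraction_B * property_B)
Step 1: Contribution A = 80/100 * 788.0 MPa = 630.4 MPa
Step 2: Contribution B = 20/100 * 865.0 MPa = 173.0 MPa
Step 3: Blend tensile strength = 630.4 + 173.0 = 803.4 MPa

803.4 MPa


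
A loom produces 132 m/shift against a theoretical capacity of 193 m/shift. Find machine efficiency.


Formula: Efficiency% = (Actual output / Theoretical output) * 100
Efficiency% = (132 / 193) * 100
Efficiency% = 0.683938 * 100 = 68.3938% ≈ 68.4%

68.4%


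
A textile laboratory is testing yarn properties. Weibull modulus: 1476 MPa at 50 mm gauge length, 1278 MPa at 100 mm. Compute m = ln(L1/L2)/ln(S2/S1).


Formula: m = ln(L1/L2) / ln(S2/S1)
Step 1: ln(L1/L2) = ln(50/100) = -0.69315
Step 2: S2/S1 = 1278/1476 = 0.86585
Step 3: ln(S2/S1) = ln(0.86585) = -0.14404
Step 4: m = -0.69315 / -0.14404 = 4.81

4.81 (Weibull m)


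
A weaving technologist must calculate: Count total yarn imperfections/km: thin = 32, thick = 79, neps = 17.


Formula: Total = thin places + thick places + neps
Total = 32 + 79 + 17
Total = 128 imperfections/km

128 imperfections/km


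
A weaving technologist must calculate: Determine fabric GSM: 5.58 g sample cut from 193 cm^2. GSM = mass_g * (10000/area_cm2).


Formula: GSM = mass_g / area_m2
Step 1: Convert area: 193 cm^2 = 193 / 10000 = 0.0193 m^2
Step 2: GSM = 5.58 g / 0.0193 m^2 = 289.1 g/m^2

289.1 g/m^2


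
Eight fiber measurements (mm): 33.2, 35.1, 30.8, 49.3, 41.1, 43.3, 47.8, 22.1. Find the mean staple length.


Formula: Mean = sum of lengths / count
Sum = 33.2 + 35.1 + 30.8 + 49.3 + 41.1 + 43.3 + 47.8 + 22.1
Sum = 302.7 mm
Mean = 302.7 / 8 = 37.84 mm

37.84 mm


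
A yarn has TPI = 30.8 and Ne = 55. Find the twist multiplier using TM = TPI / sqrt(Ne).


Formula: TM = TPI / sqrt(Ne)
Step 1: sqrt(Ne) = sqrt(55) = 7.4162
Step 2: TM = 30.8 / 7.4162 = 4.15

4.15 TM


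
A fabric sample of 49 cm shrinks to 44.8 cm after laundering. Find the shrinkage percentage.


Formula: Shrinkage% = ((L_before - L_after) / L_before) * 100
Step 1: Shrinkage = 49 - 44.8 = 4.2 cm
Step 2: Shrinkage% = (4.2 / 49) * 100
Step 3: Shrinkage% = 0.085714 * 100 = 8.5714% ≈ 8.6%

8.6%


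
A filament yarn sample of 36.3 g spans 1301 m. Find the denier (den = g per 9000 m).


Formula: den = (mass_g / length_m) * 9000
Substituting: den = (36.3 / 1301) * 9000
Intermediate: 36.3 / 1301 = 0.02790161 g/m
den = 0.02790161 * 9000 = 251.1 denier

251.1 denier


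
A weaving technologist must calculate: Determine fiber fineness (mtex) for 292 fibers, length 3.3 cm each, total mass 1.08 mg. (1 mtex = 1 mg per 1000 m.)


Formula: fineness (mtex) = mass (mg) / total length (km) = (mass_mg / total_length_m) * 1000
Step 1: Convert fiber length: 3.3 cm = 0.033 m
Step 2: Total fiber length = 292 * 0.033 = 9.636 m
Step 3: Linear density = 1.08 mg / 9.636 m = 0.1121 mg/m
Step 4: fineness = 0.1121 * 1000 = 112.1 mtex

112.1 mtex


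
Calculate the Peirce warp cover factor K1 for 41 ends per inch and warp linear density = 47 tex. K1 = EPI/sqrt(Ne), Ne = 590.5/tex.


Formula: K1 = EPI / sqrt(Ne), with Ne = 590.5 / tex_warp
Step 1: Ne = 590.5 / 47 = 12.564
Step 2: sqrt(Ne) = sqrt(12.564) = 3.5446
Step 3: K1 = 41 / 3.5446 = 11.6

11.6


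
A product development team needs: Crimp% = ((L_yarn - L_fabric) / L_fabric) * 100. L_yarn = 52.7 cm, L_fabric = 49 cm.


Formula: Crimp% = ((L_yarn - L_fabric) / L_fabric) * 100
Step 1: Extension = 52.7 - 49 = 3.7 cm
Step 2: Crimp% = (3.7 / 49) * 100
Step 3: Crimp% = 0.07551 * 100 = 7.551% ≈ 7.6%

7.6%


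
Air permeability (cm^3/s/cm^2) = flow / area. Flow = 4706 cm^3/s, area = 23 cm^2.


Formula: Air Permeability = Airflow / Test Area
AP = 4706 cm^3/s / 23 cm^2
AP = 204.6 cm^3/s/cm^2

204.6 cm^3/s/cm^2


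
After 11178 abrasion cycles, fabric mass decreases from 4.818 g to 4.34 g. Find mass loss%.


Formula: Mass loss% = ((m_before - m_after) / m_before) * 100
Step 1: Mass loss = 4.818 - 4.34 = 0.478 g
Step 2: Ratio = 0.478 / 4.818 = 0.0992113
Step 3: Mass loss% = 0.0992113 * 100 = 9.92113% ≈ 9.92%

9.92%


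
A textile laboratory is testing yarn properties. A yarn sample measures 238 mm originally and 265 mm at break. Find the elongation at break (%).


Formula: Elongation (%) = ((L_break - L0) / L0) * 100
Step 1: Extension = 265 - 238 = 27 mm
Step 2: Elongation = (27 / 238) * 100
Step 3: Elongation = 0.113445 * 100 = 11.3445% ≈ 11.3%

11.3%


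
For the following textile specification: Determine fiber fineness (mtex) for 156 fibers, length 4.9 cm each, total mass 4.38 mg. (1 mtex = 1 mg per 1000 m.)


Formula: fineness (mtex) = mass (mg) / total length (km) = (mass_mg / total_length_m) * 1000
Step 1: Convert fiber length: 4.9 cm = 0.049 m
Step 2: Total fiber length = 156 * 0.049 = 7.644 m
Step 3: Linear density = 4.38 mg / 7.644 m = 0.5730 mg/m
Step 4: fineness = 0.5730 * 1000 = 573.0 mtex

573.0 mtex
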